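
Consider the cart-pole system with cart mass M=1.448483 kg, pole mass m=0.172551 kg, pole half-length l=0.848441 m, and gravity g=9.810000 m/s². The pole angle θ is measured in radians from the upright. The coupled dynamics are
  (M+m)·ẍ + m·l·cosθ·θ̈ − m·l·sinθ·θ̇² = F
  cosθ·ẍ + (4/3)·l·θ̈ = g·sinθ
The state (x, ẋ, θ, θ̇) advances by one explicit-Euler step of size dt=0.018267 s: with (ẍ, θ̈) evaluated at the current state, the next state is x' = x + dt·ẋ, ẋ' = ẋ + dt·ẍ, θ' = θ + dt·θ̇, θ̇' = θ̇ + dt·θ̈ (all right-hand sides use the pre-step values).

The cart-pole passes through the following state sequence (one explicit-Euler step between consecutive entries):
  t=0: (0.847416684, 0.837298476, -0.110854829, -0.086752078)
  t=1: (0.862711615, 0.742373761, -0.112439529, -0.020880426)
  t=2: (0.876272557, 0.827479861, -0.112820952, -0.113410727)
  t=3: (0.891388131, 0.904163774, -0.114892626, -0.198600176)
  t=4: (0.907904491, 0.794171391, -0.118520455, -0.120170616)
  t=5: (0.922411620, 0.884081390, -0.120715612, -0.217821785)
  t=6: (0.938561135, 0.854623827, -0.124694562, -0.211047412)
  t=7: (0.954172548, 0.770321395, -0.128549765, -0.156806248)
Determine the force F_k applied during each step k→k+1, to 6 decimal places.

F_0 = -7.898921 N
F_1 = 6.815524 N
F_2 = 6.126825 N
F_3 = -9.135762 N
F_4 = 7.201837 N
F_5 = -2.559363 N
F_6 = -7.048945 N

step 0→1:
  ẍ = (ẋ'−ẋ)/dt = (0.742373761−0.837298476)/0.018267 = -5.196514
  θ̈ = (θ̇'−θ̇)/dt = (-0.020880426−-0.086752078)/0.018267 = 3.606047
  sinθ=-0.110628, cosθ=0.993862
  F = (M+m)·ẍ + m·l·cosθ·θ̈ − m·l·sinθ·θ̇² = -8.423725 + 0.524682 − -0.000122 = -7.898921
step 1→2:
  ẍ = (ẋ'−ẋ)/dt = (0.827479861−0.742373761)/0.018267 = 4.659008
  θ̈ = (θ̇'−θ̇)/dt = (-0.113410727−-0.020880426)/0.018267 = -5.065435
  sinθ=-0.112203, cosθ=0.993685
  F = (M+m)·ẍ + m·l·cosθ·θ̈ − m·l·sinθ·θ̇² = 7.552410 + -0.736894 − -0.000007 = 6.815524
step 2→3:
  ẍ = (ẋ'−ẋ)/dt = (0.904163774−0.827479861)/0.018267 = 4.197948
  θ̈ = (θ̇'−θ̇)/dt = (-0.198600176−-0.113410727)/0.018267 = -4.663571
  sinθ=-0.112582, cosθ=0.993642
  F = (M+m)·ẍ + m·l·cosθ·θ̈ − m·l·sinθ·θ̇² = 6.805016 + -0.678403 − -0.000212 = 6.126825
step 3→4:
  ẍ = (ẋ'−ẋ)/dt = (0.794171391−0.904163774)/0.018267 = -6.021371
  θ̈ = (θ̇'−θ̇)/dt = (-0.120170616−-0.198600176)/0.018267 = 4.293511
  sinθ=-0.114640, cosθ=0.993407
  F = (M+m)·ẍ + m·l·cosθ·θ̈ − m·l·sinθ·θ̇² = -9.760847 + 0.624423 − -0.000662 = -9.135762
step 4→5:
  ẍ = (ẋ'−ẋ)/dt = (0.884081390−0.794171391)/0.018267 = 4.921990
  θ̈ = (θ̇'−θ̇)/dt = (-0.217821785−-0.120170616)/0.018267 = -5.345769
  sinθ=-0.118243, cosθ=0.992985
  F = (M+m)·ẍ + m·l·cosθ·θ̈ − m·l·sinθ·θ̇² = 7.978714 + -0.777127 − -0.000250 = 7.201837
step 5→6:
  ẍ = (ẋ'−ẋ)/dt = (0.854623827−0.884081390)/0.018267 = -1.612611
  θ̈ = (θ̇'−θ̇)/dt = (-0.211047412−-0.217821785)/0.018267 = 0.370853
  sinθ=-0.120423, cosθ=0.992723
  F = (M+m)·ẍ + m·l·cosθ·θ̈ − m·l·sinθ·θ̇² = -2.614097 + 0.053898 − -0.000836 = -2.559363
step 6→7:
  ẍ = (ẋ'−ẋ)/dt = (0.770321395−0.854623827)/0.018267 = -4.615012
  θ̈ = (θ̇'−θ̇)/dt = (-0.156806248−-0.211047412)/0.018267 = 2.969353
  sinθ=-0.124372, cosθ=0.992236
  F = (M+m)·ẍ + m·l·cosθ·θ̈ − m·l·sinθ·θ̇² = -7.481092 + 0.431336 − -0.000811 = -7.048945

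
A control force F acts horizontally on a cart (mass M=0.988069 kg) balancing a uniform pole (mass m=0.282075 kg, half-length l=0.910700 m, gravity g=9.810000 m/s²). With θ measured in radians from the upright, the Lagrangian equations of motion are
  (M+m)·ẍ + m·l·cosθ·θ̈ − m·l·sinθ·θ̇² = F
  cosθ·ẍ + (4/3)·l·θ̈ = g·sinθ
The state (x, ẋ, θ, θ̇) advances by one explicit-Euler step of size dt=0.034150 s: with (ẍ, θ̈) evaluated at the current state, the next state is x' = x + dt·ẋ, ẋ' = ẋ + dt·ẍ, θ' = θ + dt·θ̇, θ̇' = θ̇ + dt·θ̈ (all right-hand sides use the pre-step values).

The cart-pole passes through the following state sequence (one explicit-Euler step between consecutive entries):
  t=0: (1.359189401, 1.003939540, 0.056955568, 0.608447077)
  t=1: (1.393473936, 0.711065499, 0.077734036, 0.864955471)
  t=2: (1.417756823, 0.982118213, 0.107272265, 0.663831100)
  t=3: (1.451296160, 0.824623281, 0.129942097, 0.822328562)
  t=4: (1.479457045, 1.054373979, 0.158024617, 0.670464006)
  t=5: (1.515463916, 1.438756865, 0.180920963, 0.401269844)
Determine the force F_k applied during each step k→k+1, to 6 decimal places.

step 0→1:
  ẍ = (ẋ'−ẋ)/dt = (0.711065499−1.003939540)/0.034150 = -8.576107
  θ̈ = (θ̇'−θ̇)/dt = (0.864955471−0.608447077)/0.034150 = 7.511227
  sinθ=0.056925, cosθ=0.998378
  F = (M+m)·ẍ + m·l·cosθ·θ̈ − m·l·sinθ·θ̇² = -10.892890 + 1.926398 − 0.005414 = -8.971906
step 1→2:
  ẍ = (ẋ'−ẋ)/dt = (0.982118213−0.711065499)/0.034150 = 7.937122
  θ̈ = (θ̇'−θ̇)/dt = (0.663831100−0.864955471)/0.034150 = -5.889440
  sinθ=0.077656, cosθ=0.996980
  F = (M+m)·ẍ + m·l·cosθ·θ̈ − m·l·sinθ·θ̇² = 10.081288 + -1.508344 − 0.014925 = 8.558019
step 2→3:
  ẍ = (ẋ'−ẋ)/dt = (0.824623281−0.982118213)/0.034150 = -4.611857
  θ̈ = (θ̇'−θ̇)/dt = (0.822328562−0.663831100)/0.034150 = 4.641214
  sinθ=0.107067, cosθ=0.994252
  F = (M+m)·ẍ + m·l·cosθ·θ̈ − m·l·sinθ·θ̇² = -5.857723 + 1.185408 − 0.012120 = -4.684435
step 3→4:
  ẍ = (ẋ'−ẋ)/dt = (1.054373979−0.824623281)/0.034150 = 6.727692
  θ̈ = (θ̇'−θ̇)/dt = (0.670464006−0.822328562)/0.034150 = -4.446986
  sinθ=0.129577, cosθ=0.991569
  F = (M+m)·ẍ + m·l·cosθ·θ̈ − m·l·sinθ·θ̇² = 8.545138 + -1.132736 − 0.022509 = 7.389893
step 4→5:
  ẍ = (ẋ'−ẋ)/dt = (1.438756865−1.054373979)/0.034150 = 11.255721
  θ̈ = (θ̇'−θ̇)/dt = (0.401269844−0.670464006)/0.034150 = -7.882699
  sinθ=0.157368, cosθ=0.987540
  F = (M+m)·ẍ + m·l·cosθ·θ̈ − m·l·sinθ·θ̇² = 14.296387 + -1.999722 − 0.018172 = 12.278493

F_0 = -8.971906 N
F_1 = 8.558019 N
F_2 = -4.684435 N
F_3 = 7.389893 N
F_4 = 12.278493 N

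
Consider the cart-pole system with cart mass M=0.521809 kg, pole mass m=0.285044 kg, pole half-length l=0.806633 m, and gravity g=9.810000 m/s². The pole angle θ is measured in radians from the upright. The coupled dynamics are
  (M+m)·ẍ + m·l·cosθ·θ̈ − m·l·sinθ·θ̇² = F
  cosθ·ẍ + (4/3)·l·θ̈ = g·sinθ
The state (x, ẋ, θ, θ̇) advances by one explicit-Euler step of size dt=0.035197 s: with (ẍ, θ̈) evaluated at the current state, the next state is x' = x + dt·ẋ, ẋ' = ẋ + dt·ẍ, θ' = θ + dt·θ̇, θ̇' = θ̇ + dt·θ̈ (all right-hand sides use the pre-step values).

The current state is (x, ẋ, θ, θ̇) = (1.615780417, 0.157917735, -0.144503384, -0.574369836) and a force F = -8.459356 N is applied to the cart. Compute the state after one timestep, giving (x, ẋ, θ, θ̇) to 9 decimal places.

(1.621338648, -0.323434905, -0.164719479, -0.177707360)

sinθ=-0.144001007, cosθ=0.989577541
temp = (F + m·l·θ̇²·sinθ)/(M+m) = (-8.459356 + -0.010922868)/0.806853 = -10.497920771
θ̈ = (g·sinθ − cosθ·temp)/(l·(4/3 − m·cos²θ/(M+m))) = 11.269780829
ẍ = temp − m·l·θ̈·cosθ/(M+m) = -13.675956470
Euler: x'=1.615780417+0.035197·0.157917735=1.621338648, ẋ'=0.157917735+0.035197·-13.675956470=-0.323434905
       θ'=-0.144503384+0.035197·-0.574369836=-0.164719479, θ̇'=-0.574369836+0.035197·11.269780829=-0.177707360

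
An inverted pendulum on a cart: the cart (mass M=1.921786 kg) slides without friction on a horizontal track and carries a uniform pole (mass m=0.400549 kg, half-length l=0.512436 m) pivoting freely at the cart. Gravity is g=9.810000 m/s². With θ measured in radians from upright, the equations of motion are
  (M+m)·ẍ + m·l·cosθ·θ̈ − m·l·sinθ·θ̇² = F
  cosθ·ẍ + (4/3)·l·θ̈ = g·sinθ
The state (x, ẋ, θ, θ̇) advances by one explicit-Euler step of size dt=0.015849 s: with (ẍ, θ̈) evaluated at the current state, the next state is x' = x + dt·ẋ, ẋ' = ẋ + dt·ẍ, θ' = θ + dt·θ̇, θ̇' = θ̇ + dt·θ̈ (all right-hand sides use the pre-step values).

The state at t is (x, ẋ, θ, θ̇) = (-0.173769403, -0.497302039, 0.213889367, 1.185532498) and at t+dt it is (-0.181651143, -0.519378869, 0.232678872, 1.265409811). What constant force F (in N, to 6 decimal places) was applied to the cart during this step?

ẍ = (ẋ'−ẋ)/dt = (-0.519378869−-0.497302039)/0.015849 = -1.392948
θ̈ = (θ̇'−θ̇)/dt = (1.265409811−1.185532498)/0.015849 = 5.039896
sinθ=0.212262, cosθ=0.977213
F = (M+m)·ẍ + m·l·cosθ·θ̈ − m·l·sinθ·θ̇² = -3.234892 + 1.010895 − 0.061234 = -2.285231

F = -2.285231 N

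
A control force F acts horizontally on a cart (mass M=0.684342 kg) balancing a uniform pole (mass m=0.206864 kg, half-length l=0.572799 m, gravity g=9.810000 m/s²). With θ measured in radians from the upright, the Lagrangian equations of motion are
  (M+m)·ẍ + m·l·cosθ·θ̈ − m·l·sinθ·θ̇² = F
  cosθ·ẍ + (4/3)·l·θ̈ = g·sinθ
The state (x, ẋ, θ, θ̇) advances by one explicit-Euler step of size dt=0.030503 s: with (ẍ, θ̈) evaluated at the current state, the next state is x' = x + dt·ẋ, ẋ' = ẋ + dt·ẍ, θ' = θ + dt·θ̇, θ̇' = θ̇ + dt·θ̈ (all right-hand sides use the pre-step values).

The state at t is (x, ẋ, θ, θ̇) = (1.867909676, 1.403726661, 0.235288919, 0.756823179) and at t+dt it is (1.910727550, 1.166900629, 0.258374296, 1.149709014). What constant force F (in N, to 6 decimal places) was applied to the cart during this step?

F = -5.451020 N

ẍ = (ẋ'−ẋ)/dt = (1.166900629−1.403726661)/0.030503 = -7.764024
θ̈ = (θ̇'−θ̇)/dt = (1.149709014−0.756823179)/0.030503 = 12.880236
sinθ=0.233124, cosθ=0.972447
F = (M+m)·ẍ + m·l·cosθ·θ̈ − m·l·sinθ·θ̇² = -6.919345 + 1.484147 − 0.015822 = -5.451020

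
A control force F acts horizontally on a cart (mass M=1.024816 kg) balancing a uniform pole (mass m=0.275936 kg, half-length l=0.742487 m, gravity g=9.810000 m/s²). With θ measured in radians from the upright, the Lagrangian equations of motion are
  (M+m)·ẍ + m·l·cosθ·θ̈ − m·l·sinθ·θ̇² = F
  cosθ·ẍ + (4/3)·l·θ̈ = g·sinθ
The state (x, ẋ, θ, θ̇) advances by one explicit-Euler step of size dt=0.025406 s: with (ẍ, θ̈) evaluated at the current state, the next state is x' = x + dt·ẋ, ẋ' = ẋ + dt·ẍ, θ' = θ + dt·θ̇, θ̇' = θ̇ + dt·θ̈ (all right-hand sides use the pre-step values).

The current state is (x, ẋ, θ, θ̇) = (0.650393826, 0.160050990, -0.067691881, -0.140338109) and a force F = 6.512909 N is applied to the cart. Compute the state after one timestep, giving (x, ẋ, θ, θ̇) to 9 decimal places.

sinθ=-0.067640197, cosθ=0.997709779
temp = (F + m·l·θ̇²·sinθ)/(M+m) = (6.512909 + -0.000272931)/1.300752 = 5.006823798
θ̈ = (g·sinθ − cosθ·temp)/(l·(4/3 − m·cos²θ/(M+m))) = -6.791814190
ẍ = temp − m·l·θ̈·cosθ/(M+m) = 6.074139113
Euler: x'=0.650393826+0.025406·0.160050990=0.654460081, ẋ'=0.160050990+0.025406·6.074139113=0.314370568
       θ'=-0.067691881+0.025406·-0.140338109=-0.071257311, θ̇'=-0.140338109+0.025406·-6.791814190=-0.312890940

(0.654460081, 0.314370568, -0.071257311, -0.312890940)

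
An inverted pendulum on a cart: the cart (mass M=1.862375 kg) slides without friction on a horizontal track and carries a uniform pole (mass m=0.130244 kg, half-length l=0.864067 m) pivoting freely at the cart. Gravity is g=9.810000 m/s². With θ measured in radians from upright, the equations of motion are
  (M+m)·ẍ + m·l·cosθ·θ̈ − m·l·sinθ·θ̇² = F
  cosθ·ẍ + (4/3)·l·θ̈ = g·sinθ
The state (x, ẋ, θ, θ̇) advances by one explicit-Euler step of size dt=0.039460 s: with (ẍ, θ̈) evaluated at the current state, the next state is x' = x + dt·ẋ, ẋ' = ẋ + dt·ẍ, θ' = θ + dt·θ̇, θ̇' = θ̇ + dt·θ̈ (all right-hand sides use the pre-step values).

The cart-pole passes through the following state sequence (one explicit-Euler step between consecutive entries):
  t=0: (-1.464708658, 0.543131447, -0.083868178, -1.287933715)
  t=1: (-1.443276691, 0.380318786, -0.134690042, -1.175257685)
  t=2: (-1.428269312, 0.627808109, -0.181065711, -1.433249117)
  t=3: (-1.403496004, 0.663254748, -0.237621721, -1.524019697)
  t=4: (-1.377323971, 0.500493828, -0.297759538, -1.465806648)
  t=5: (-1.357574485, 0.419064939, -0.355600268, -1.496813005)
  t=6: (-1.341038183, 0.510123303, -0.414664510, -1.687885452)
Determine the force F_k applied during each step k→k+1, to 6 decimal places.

F_0 = -7.885722 N
F_1 = 11.789263 N
F_2 = 1.576941 N
F_3 = -7.996082 N
F_4 = -4.125529 N
F_5 = 4.175130 N

step 0→1:
  ẍ = (ẋ'−ẋ)/dt = (0.380318786−0.543131447)/0.039460 = -4.126018
  θ̈ = (θ̇'−θ̇)/dt = (-1.175257685−-1.287933715)/0.039460 = 2.855449
  sinθ=-0.083770, cosθ=0.996485
  F = (M+m)·ẍ + m·l·cosθ·θ̈ − m·l·sinθ·θ̇² = -8.221581 + 0.320221 − -0.015638 = -7.885722
step 1→2:
  ẍ = (ẋ'−ẋ)/dt = (0.627808109−0.380318786)/0.039460 = 6.271904
  θ̈ = (θ̇'−θ̇)/dt = (-1.433249117−-1.175257685)/0.039460 = -6.538049
  sinθ=-0.134283, cosθ=0.990943
  F = (M+m)·ẍ + m·l·cosθ·θ̈ − m·l·sinθ·θ̇² = 12.497515 + -0.729125 − -0.020873 = 11.789263
step 2→3:
  ẍ = (ẋ'−ẋ)/dt = (0.663254748−0.627808109)/0.039460 = 0.898293
  θ̈ = (θ̇'−θ̇)/dt = (-1.524019697−-1.433249117)/0.039460 = -2.300319
  sinθ=-0.180078, cosθ=0.983652
  F = (M+m)·ẍ + m·l·cosθ·θ̈ − m·l·sinθ·θ̇² = 1.789956 + -0.254645 − -0.041630 = 1.576941
step 3→4:
  ẍ = (ẋ'−ẋ)/dt = (0.500493828−0.663254748)/0.039460 = -4.124707
  θ̈ = (θ̇'−θ̇)/dt = (-1.465806648−-1.524019697)/0.039460 = 1.475242
  sinθ=-0.235392, cosθ=0.971901
  F = (M+m)·ẍ + m·l·cosθ·θ̈ − m·l·sinθ·θ̇² = -8.218969 + 0.161358 − -0.061529 = -7.996082
step 4→5:
  ẍ = (ẋ'−ẋ)/dt = (0.419064939−0.500493828)/0.039460 = -2.063581
  θ̈ = (θ̇'−θ̇)/dt = (-1.496813005−-1.465806648)/0.039460 = -0.785767
  sinθ=-0.293379, cosθ=0.955996
  F = (M+m)·ẍ + m·l·cosθ·θ̈ − m·l·sinθ·θ̇² = -4.111930 + -0.084539 − -0.070939 = -4.125529
step 5→6:
  ẍ = (ẋ'−ẋ)/dt = (0.510123303−0.419064939)/0.039460 = 2.307612
  θ̈ = (θ̇'−θ̇)/dt = (-1.687885452−-1.496813005)/0.039460 = -4.842181
  sinθ=-0.348153, cosθ=0.937438
  F = (M+m)·ẍ + m·l·cosθ·θ̈ − m·l·sinθ·θ̇² = 4.598191 + -0.510844 − -0.087783 = 4.175130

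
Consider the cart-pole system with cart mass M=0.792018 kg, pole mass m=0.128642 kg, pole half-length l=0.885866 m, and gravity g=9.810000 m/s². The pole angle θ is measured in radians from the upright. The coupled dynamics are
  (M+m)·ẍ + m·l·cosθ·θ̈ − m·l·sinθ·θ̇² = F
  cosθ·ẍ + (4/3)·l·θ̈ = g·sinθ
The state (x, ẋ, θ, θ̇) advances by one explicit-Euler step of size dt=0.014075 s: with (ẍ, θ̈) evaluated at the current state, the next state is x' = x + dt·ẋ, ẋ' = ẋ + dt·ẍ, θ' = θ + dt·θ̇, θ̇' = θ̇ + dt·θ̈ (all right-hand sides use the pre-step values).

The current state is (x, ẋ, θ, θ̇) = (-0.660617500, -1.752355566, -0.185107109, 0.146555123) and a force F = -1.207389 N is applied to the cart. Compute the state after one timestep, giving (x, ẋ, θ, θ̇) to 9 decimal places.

sinθ=-0.184051814, cosθ=0.982916543
temp = (F + m·l·θ̇²·sinθ)/(M+m) = (-1.207389 + -0.000450498)/0.920660 = -1.311927854
θ̈ = (g·sinθ − cosθ·temp)/(l·(4/3 − m·cos²θ/(M+m))) = -0.486104498
ẍ = temp − m·l·θ̈·cosθ/(M+m) = -1.252785606
Euler: x'=-0.660617500+0.014075·-1.752355566=-0.685281905, ẋ'=-1.752355566+0.014075·-1.252785606=-1.769988523
       θ'=-0.185107109+0.014075·0.146555123=-0.183044346, θ̇'=0.146555123+0.014075·-0.486104498=0.139713202

(-0.685281905, -1.769988523, -0.183044346, 0.139713202)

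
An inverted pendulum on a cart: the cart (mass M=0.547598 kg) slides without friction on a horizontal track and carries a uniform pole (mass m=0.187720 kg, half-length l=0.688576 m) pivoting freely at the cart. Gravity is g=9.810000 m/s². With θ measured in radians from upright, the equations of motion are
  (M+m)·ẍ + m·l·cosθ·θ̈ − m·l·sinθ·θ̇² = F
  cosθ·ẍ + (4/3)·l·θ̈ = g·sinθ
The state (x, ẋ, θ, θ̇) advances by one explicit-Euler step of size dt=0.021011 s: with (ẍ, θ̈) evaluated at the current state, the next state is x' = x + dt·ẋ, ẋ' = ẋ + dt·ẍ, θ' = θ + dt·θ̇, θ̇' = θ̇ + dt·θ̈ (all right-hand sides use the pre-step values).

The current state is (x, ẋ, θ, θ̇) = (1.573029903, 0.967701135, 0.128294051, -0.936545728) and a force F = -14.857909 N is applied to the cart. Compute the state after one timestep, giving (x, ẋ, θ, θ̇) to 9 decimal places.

sinθ=0.127942401, cosθ=0.991781600
temp = (F + m·l·θ̇²·sinθ)/(M+m) = (-14.857909 + 0.014505573)/0.735318 = -20.186373007
θ̈ = (g·sinθ − cosθ·temp)/(l·(4/3 − m·cos²θ/(M+m))) = 28.550492159
ẍ = temp − m·l·θ̈·cosθ/(M+m) = -25.163937269
Euler: x'=1.573029903+0.021011·0.967701135=1.593362272, ẋ'=0.967701135+0.021011·-25.163937269=0.438981649
       θ'=0.128294051+0.021011·-0.936545728=0.108616289, θ̇'=-0.936545728+0.021011·28.550492159=-0.336671337

(1.593362272, 0.438981649, 0.108616289, -0.336671337)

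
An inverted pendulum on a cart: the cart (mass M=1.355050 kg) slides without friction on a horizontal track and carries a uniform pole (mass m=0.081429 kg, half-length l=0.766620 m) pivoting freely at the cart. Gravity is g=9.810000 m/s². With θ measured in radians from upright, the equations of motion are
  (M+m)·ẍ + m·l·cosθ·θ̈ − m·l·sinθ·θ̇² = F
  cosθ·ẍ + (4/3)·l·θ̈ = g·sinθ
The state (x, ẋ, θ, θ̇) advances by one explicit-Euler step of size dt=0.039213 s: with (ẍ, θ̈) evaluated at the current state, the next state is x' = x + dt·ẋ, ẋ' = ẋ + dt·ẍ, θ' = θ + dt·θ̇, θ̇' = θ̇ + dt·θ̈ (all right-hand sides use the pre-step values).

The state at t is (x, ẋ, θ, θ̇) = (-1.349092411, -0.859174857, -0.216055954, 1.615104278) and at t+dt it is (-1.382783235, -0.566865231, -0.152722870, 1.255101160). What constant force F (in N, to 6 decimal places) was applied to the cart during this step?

F = 10.183225 N

ẍ = (ẋ'−ẋ)/dt = (-0.566865231−-0.859174857)/0.039213 = 7.454406
θ̈ = (θ̇'−θ̇)/dt = (1.255101160−1.615104278)/0.039213 = -9.180708
sinθ=-0.214379, cosθ=0.976751
F = (M+m)·ẍ + m·l·cosθ·θ̈ − m·l·sinθ·θ̇² = 10.708098 + -0.559782 − -0.034909 = 10.183225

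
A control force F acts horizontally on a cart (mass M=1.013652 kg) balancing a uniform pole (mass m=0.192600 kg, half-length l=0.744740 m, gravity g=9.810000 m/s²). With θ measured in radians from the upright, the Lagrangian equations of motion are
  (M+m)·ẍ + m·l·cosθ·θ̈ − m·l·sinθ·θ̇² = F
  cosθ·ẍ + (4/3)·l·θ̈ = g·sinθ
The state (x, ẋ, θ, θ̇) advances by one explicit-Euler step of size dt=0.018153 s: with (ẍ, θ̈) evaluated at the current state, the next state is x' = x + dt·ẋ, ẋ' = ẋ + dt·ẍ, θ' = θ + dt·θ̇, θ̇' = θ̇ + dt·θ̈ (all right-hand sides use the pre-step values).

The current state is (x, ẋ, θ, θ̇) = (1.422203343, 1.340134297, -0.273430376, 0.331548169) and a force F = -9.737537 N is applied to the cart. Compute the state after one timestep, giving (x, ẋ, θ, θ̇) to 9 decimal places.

(1.446530801, 1.181457696, -0.267411782, 0.436981154)

sinθ=-0.270035957, cosθ=0.962850238
temp = (F + m·l·θ̇²·sinθ)/(M+m) = (-9.737537 + -0.004257708)/1.206252 = -8.076085849
θ̈ = (g·sinθ − cosθ·temp)/(l·(4/3 − m·cos²θ/(M+m))) = 5.808019902
ẍ = temp − m·l·θ̈·cosθ/(M+m) = -8.741067643
Euler: x'=1.422203343+0.018153·1.340134297=1.446530801, ẋ'=1.340134297+0.018153·-8.741067643=1.181457696
       θ'=-0.273430376+0.018153·0.331548169=-0.267411782, θ̇'=0.331548169+0.018153·5.808019902=0.436981154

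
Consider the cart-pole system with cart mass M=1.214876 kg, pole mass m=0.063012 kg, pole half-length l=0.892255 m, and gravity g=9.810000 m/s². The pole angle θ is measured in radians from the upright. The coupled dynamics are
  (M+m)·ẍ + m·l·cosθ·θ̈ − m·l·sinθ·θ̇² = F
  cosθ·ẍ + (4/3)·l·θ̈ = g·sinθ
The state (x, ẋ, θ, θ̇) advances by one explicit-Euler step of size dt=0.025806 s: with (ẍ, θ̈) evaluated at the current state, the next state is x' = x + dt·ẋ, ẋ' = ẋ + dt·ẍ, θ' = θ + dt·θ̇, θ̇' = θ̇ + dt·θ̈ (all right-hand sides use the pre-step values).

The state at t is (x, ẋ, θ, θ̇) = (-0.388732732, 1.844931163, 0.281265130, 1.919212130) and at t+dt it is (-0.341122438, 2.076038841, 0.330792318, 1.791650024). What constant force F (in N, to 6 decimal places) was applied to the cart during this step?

ẍ = (ẋ'−ẋ)/dt = (2.076038841−1.844931163)/0.025806 = 8.955579
θ̈ = (θ̇'−θ̇)/dt = (1.791650024−1.919212130)/0.025806 = -4.943118
sinθ=0.277571, cosθ=0.960705
F = (M+m)·ẍ + m·l·cosθ·θ̈ − m·l·sinθ·θ̇² = 11.444227 + -0.266995 − 0.057482 = 11.119750

F = 11.119750 N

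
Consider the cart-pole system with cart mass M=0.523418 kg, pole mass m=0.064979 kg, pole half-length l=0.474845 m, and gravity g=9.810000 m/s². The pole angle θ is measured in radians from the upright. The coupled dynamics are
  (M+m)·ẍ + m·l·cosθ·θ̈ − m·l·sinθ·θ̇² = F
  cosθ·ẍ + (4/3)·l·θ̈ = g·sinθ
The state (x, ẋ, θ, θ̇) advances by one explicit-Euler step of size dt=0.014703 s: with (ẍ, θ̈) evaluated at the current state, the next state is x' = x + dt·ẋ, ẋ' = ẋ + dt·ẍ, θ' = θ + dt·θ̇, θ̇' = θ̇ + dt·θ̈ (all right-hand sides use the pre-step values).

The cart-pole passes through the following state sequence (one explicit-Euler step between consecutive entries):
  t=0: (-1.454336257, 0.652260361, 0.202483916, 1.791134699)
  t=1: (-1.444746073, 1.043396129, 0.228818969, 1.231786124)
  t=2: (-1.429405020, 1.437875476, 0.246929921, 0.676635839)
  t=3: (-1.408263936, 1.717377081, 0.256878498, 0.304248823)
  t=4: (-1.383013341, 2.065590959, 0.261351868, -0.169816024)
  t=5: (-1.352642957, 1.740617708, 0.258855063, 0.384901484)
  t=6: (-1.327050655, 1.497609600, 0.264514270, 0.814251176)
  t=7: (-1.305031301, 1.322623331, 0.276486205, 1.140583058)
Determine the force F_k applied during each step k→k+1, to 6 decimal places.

step 0→1:
  ẍ = (ẋ'−ẋ)/dt = (1.043396129−0.652260361)/0.014703 = 26.602446
  θ̈ = (θ̇'−θ̇)/dt = (1.231786124−1.791134699)/0.014703 = -38.043160
  sinθ=0.201103, cosθ=0.979570
  F = (M+m)·ẍ + m·l·cosθ·θ̈ − m·l·sinθ·θ̇² = 15.652800 + -1.149839 − 0.019907 = 14.483054
step 1→2:
  ẍ = (ẋ'−ẋ)/dt = (1.437875476−1.043396129)/0.014703 = 26.829854
  θ̈ = (θ̇'−θ̇)/dt = (0.676635839−1.231786124)/0.014703 = -37.757620
  sinθ=0.226827, cosθ=0.973935
  F = (M+m)·ẍ + m·l·cosθ·θ̈ − m·l·sinθ·θ̇² = 15.786606 + -1.134644 − 0.010619 = 14.641343
step 2→3:
  ẍ = (ẋ'−ẋ)/dt = (1.717377081−1.437875476)/0.014703 = 19.009835
  θ̈ = (θ̇'−θ̇)/dt = (0.304248823−0.676635839)/0.014703 = -25.327281
  sinθ=0.244428, cosθ=0.969667
  F = (M+m)·ẍ + m·l·cosθ·θ̈ − m·l·sinθ·θ̇² = 11.185330 + -0.757768 − 0.003453 = 10.424109
step 3→4:
  ẍ = (ẋ'−ẋ)/dt = (2.065590959−1.717377081)/0.014703 = 23.683186
  θ̈ = (θ̇'−θ̇)/dt = (-0.169816024−0.304248823)/0.014703 = -32.242729
  sinθ=0.254063, cosθ=0.967188
  F = (M+m)·ẍ + m·l·cosθ·θ̈ − m·l·sinθ·θ̇² = 13.935115 + -0.962205 − 0.000726 = 12.972185
step 4→5:
  ẍ = (ẋ'−ẋ)/dt = (1.740617708−2.065590959)/0.014703 = -22.102513
  θ̈ = (θ̇'−θ̇)/dt = (0.384901484−-0.169816024)/0.014703 = 37.728185
  sinθ=0.258387, cosθ=0.966042
  F = (M+m)·ẍ + m·l·cosθ·θ̈ − m·l·sinθ·θ̇² = -13.005052 + 1.124570 − 0.000230 = -11.880712
step 5→6:
  ẍ = (ẋ'−ẋ)/dt = (1.497609600−1.740617708)/0.014703 = -16.527791
  θ̈ = (θ̇'−θ̇)/dt = (0.814251176−0.384901484)/0.014703 = 29.201503
  sinθ=0.255974, cosθ=0.966684
  F = (M+m)·ẍ + m·l·cosθ·θ̈ − m·l·sinθ·θ̇² = -9.724903 + 0.870993 − 0.001170 = -8.855080
step 6→7:
  ẍ = (ẋ'−ẋ)/dt = (1.322623331−1.497609600)/0.014703 = -11.901399
  θ̈ = (θ̇'−θ̇)/dt = (1.140583058−0.814251176)/0.014703 = 22.194918
  sinθ=0.261440, cosθ=0.965220
  F = (M+m)·ẍ + m·l·cosθ·θ̈ − m·l·sinθ·θ̇² = -7.002747 + 0.661005 − 0.005348 = -6.347091

F_0 = 14.483054 N
F_1 = 14.641343 N
F_2 = 10.424109 N
F_3 = 12.972185 N
F_4 = -11.880712 N
F_5 = -8.855080 N
F_6 = -6.347091 N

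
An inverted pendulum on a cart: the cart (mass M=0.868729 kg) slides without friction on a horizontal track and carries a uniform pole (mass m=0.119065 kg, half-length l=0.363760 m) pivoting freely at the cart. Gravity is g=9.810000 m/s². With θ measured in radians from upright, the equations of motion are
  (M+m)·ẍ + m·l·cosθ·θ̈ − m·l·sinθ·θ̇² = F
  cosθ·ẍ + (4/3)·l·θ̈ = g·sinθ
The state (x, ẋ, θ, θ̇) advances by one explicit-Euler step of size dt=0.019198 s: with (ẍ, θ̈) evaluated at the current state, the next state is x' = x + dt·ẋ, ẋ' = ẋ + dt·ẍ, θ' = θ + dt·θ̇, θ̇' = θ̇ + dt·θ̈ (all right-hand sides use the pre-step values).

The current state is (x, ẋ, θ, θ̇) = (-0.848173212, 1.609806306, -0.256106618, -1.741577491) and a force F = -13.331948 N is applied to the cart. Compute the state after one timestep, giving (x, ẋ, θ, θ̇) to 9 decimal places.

sinθ=-0.253316088, cosθ=0.967383564
temp = (F + m·l·θ̇²·sinθ)/(M+m) = (-13.331948 + -0.033277250)/0.987794 = -13.530377033
θ̈ = (g·sinθ − cosθ·temp)/(l·(4/3 − m·cos²θ/(M+m))) = 23.884000137
ẍ = temp − m·l·θ̈·cosθ/(M+m) = -14.543444672
Euler: x'=-0.848173212+0.019198·1.609806306=-0.817268151, ẋ'=1.609806306+0.019198·-14.543444672=1.330601255
       θ'=-0.256106618+0.019198·-1.741577491=-0.289541423, θ̇'=-1.741577491+0.019198·23.884000137=-1.283052456

(-0.817268151, 1.330601255, -0.289541423, -1.283052456)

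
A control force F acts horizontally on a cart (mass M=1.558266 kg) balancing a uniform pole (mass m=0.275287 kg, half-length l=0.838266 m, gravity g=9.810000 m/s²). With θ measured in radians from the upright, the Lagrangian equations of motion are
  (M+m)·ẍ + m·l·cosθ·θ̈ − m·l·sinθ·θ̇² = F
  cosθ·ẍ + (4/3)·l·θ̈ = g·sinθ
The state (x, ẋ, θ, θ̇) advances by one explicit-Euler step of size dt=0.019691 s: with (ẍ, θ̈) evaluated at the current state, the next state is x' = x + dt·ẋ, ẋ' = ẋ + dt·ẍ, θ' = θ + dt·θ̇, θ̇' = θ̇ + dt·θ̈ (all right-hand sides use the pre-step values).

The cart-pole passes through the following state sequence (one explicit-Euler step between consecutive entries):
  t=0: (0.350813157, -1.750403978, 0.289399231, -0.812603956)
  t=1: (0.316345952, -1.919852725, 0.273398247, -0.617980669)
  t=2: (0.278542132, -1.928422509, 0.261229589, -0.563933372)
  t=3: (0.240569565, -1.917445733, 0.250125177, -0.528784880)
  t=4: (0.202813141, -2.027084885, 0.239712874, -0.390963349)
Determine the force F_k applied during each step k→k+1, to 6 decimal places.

step 0→1:
  ẍ = (ẋ'−ẋ)/dt = (-1.919852725−-1.750403978)/0.019691 = -8.605391
  θ̈ = (θ̇'−θ̇)/dt = (-0.617980669−-0.812603956)/0.019691 = 9.883870
  sinθ=0.285376, cosθ=0.958415
  F = (M+m)·ẍ + m·l·cosθ·θ̈ − m·l·sinθ·θ̇² = -15.778440 + 2.185991 − 0.043485 = -13.635934
step 1→2:
  ẍ = (ẋ'−ẋ)/dt = (-1.928422509−-1.919852725)/0.019691 = -0.435213
  θ̈ = (θ̇'−θ̇)/dt = (-0.563933372−-0.617980669)/0.019691 = 2.744772
  sinθ=0.270005, cosθ=0.962859
  F = (M+m)·ẍ + m·l·cosθ·θ̈ − m·l·sinθ·θ̇² = -0.797987 + 0.609869 − 0.023795 = -0.211913
step 2→3:
  ẍ = (ẋ'−ẋ)/dt = (-1.917445733−-1.928422509)/0.019691 = 0.557451
  θ̈ = (θ̇'−θ̇)/dt = (-0.528784880−-0.563933372)/0.019691 = 1.785003
  sinθ=0.258269, cosθ=0.966073
  F = (M+m)·ẍ + m·l·cosθ·θ̈ − m·l·sinθ·θ̇² = 1.022117 + 0.397939 − 0.018954 = 1.401102
step 3→4:
  ẍ = (ẋ'−ẋ)/dt = (-2.027084885−-1.917445733)/0.019691 = -5.567983
  θ̈ = (θ̇'−θ̇)/dt = (-0.390963349−-0.528784880)/0.019691 = 6.999214
  sinθ=0.247525, cosθ=0.968881
  F = (M+m)·ẍ + m·l·cosθ·θ̈ − m·l·sinθ·θ̇² = -10.209192 + 1.564903 − 0.015971 = -8.660260

F_0 = -13.635934 N
F_1 = -0.211913 N
F_2 = 1.401102 N
F_3 = -8.660260 N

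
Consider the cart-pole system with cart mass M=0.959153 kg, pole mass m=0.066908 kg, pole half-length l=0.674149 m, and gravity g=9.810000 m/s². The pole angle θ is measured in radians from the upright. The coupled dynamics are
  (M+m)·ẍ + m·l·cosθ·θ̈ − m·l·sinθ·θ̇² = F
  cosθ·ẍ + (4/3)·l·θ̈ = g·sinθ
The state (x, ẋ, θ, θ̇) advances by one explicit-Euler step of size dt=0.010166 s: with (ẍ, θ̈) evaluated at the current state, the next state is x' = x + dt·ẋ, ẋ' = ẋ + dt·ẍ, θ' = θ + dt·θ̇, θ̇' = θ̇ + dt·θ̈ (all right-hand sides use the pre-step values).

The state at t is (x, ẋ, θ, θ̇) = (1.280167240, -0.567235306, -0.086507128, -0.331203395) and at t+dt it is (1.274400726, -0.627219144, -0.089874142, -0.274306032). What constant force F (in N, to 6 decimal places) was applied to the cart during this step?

ẍ = (ẋ'−ẋ)/dt = (-0.627219144−-0.567235306)/0.010166 = -5.900437
θ̈ = (θ̇'−θ̇)/dt = (-0.274306032−-0.331203395)/0.010166 = 5.596829
sinθ=-0.086399, cosθ=0.996261
F = (M+m)·ẍ + m·l·cosθ·θ̈ − m·l·sinθ·θ̇² = -6.054208 + 0.251506 − -0.000427 = -5.802274

F = -5.802274 N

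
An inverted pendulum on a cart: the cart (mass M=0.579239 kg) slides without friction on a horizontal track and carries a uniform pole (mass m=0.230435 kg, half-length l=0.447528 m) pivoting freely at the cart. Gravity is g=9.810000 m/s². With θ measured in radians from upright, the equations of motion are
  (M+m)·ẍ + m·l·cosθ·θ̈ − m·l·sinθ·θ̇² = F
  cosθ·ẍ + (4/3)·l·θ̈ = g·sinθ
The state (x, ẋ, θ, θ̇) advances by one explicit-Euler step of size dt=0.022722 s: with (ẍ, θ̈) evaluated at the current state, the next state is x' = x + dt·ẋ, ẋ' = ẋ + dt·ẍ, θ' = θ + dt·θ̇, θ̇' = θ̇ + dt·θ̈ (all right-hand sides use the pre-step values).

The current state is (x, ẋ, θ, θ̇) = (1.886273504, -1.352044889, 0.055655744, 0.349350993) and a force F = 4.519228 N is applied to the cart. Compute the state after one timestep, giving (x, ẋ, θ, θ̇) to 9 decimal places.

sinθ=0.055627016, cosθ=0.998451619
temp = (F + m·l·θ̇²·sinθ)/(M+m) = (4.519228 + 0.000700130)/0.809674 = 5.582404930
θ̈ = (g·sinθ − cosθ·temp)/(l·(4/3 − m·cos²θ/(M+m))) = -10.704134409
ẍ = temp − m·l·θ̈·cosθ/(M+m) = 6.943652262
Euler: x'=1.886273504+0.022722·-1.352044889=1.855552340, ẋ'=-1.352044889+0.022722·6.943652262=-1.194271222
       θ'=0.055655744+0.022722·0.349350993=0.063593697, θ̇'=0.349350993+0.022722·-10.704134409=0.106131651

(1.855552340, -1.194271222, 0.063593697, 0.106131651)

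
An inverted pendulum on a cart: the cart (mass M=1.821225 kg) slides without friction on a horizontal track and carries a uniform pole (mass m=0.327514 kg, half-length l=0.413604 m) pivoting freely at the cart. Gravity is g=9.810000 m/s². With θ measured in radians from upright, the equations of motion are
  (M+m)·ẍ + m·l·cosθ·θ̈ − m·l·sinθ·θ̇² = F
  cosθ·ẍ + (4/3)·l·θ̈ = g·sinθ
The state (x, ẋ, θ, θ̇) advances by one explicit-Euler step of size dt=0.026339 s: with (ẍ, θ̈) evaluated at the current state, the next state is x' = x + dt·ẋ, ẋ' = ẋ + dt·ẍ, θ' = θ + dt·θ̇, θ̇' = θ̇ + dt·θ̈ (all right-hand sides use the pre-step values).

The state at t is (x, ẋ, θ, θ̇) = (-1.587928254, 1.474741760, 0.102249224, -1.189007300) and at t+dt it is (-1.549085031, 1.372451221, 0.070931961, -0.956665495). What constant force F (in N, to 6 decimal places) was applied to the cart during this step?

ẍ = (ẋ'−ẋ)/dt = (1.372451221−1.474741760)/0.026339 = -3.883615
θ̈ = (θ̇'−θ̇)/dt = (-0.956665495−-1.189007300)/0.026339 = 8.821208
sinθ=0.102071, cosθ=0.994777
F = (M+m)·ẍ + m·l·cosθ·θ̈ − m·l·sinθ·θ̇² = -8.344875 + 1.188690 − 0.019547 = -7.175733

F = -7.175733 N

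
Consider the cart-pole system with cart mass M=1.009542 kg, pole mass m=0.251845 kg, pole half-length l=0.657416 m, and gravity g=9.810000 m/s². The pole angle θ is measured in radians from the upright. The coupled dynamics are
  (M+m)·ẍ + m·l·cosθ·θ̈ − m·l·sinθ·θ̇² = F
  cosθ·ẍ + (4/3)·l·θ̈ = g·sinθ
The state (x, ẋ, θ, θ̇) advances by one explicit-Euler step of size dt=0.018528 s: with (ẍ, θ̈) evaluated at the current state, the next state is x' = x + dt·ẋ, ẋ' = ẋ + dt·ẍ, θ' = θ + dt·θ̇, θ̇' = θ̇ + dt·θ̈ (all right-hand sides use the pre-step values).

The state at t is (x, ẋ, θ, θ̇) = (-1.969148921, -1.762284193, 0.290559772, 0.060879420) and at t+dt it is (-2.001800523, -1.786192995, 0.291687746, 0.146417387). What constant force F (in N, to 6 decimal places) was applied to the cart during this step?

ẍ = (ẋ'−ẋ)/dt = (-1.786192995−-1.762284193)/0.018528 = -1.290415
θ̈ = (θ̇'−θ̇)/dt = (0.146417387−0.060879420)/0.018528 = 4.616686
sinθ=0.286489, cosθ=0.958084
F = (M+m)·ẍ + m·l·cosθ·θ̈ − m·l·sinθ·θ̇² = -1.627712 + 0.732331 − 0.000176 = -0.895557

F = -0.895557 N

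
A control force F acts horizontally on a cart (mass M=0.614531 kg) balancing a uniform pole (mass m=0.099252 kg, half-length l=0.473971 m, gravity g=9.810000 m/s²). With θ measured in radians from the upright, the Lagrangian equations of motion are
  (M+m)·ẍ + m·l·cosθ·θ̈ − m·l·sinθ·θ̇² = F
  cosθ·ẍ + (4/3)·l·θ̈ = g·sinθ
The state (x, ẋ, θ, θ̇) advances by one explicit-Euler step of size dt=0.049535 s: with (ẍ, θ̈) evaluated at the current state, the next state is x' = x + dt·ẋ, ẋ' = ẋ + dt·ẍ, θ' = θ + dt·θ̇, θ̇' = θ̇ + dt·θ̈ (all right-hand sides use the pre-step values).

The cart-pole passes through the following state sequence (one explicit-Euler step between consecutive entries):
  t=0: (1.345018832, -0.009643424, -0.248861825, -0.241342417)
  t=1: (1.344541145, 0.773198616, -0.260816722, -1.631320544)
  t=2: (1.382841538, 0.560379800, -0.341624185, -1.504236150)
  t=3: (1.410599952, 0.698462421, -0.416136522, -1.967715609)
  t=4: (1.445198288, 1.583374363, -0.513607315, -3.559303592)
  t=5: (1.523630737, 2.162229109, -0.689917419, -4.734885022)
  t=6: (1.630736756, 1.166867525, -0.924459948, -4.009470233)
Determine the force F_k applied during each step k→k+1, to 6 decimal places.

F_0 = 10.001797 N
F_1 = -2.917758 N
F_2 = 1.610663 N
F_3 = 11.442408 N
F_4 = 7.661531 N
F_5 = -13.140214 N

step 0→1:
  ẍ = (ẋ'−ẋ)/dt = (0.773198616−-0.009643424)/0.049535 = 15.803816
  θ̈ = (θ̇'−θ̇)/dt = (-1.631320544−-0.241342417)/0.049535 = -28.060525
  sinθ=-0.246301, cosθ=0.969193
  F = (M+m)·ẍ + m·l·cosθ·θ̈ − m·l·sinθ·θ̇² = 11.280495 + -1.279373 − -0.000675 = 10.001797
step 1→2:
  ẍ = (ẋ'−ẋ)/dt = (0.560379800−0.773198616)/0.049535 = -4.296332
  θ̈ = (θ̇'−θ̇)/dt = (-1.504236150−-1.631320544)/0.049535 = 2.565547
  sinθ=-0.257870, cosθ=0.966180
  F = (M+m)·ẍ + m·l·cosθ·θ̈ − m·l·sinθ·θ̇² = -3.066649 + 0.116608 − -0.032283 = -2.917758
step 2→3:
  ẍ = (ẋ'−ẋ)/dt = (0.698462421−0.560379800)/0.049535 = 2.787577
  θ̈ = (θ̇'−θ̇)/dt = (-1.967715609−-1.504236150)/0.049535 = -9.356606
  sinθ=-0.335018, cosθ=0.942212
  F = (M+m)·ẍ + m·l·cosθ·θ̈ − m·l·sinθ·θ̇² = 1.989725 + -0.414723 − -0.035661 = 1.610663
step 3→4:
  ẍ = (ẋ'−ẋ)/dt = (1.583374363−0.698462421)/0.049535 = 17.864378
  θ̈ = (θ̇'−θ̇)/dt = (-3.559303592−-1.967715609)/0.049535 = -32.130574
  sinθ=-0.404230, cosθ=0.914657
  F = (M+m)·ẍ + m·l·cosθ·θ̈ − m·l·sinθ·θ̇² = 12.751289 + -1.382509 − -0.073628 = 11.442408
step 4→5:
  ẍ = (ẋ'−ẋ)/dt = (2.162229109−1.583374363)/0.049535 = 11.685773
  θ̈ = (θ̇'−θ̇)/dt = (-4.734885022−-3.559303592)/0.049535 = -23.732339
  sinθ=-0.491322, cosθ=0.870978
  F = (M+m)·ẍ + m·l·cosθ·θ̈ − m·l·sinθ·θ̇² = 8.341106 + -0.972386 − -0.292811 = 7.661531
step 5→6:
  ẍ = (ẋ'−ẋ)/dt = (1.166867525−2.162229109)/0.049535 = -20.094107
  θ̈ = (θ̇'−θ̇)/dt = (-4.009470233−-4.734885022)/0.049535 = 14.644490
  sinθ=-0.636473, cosθ=0.771299
  F = (M+m)·ẍ + m·l·cosθ·θ̈ − m·l·sinθ·θ̇² = -14.342832 + 0.531359 − -0.671259 = -13.140214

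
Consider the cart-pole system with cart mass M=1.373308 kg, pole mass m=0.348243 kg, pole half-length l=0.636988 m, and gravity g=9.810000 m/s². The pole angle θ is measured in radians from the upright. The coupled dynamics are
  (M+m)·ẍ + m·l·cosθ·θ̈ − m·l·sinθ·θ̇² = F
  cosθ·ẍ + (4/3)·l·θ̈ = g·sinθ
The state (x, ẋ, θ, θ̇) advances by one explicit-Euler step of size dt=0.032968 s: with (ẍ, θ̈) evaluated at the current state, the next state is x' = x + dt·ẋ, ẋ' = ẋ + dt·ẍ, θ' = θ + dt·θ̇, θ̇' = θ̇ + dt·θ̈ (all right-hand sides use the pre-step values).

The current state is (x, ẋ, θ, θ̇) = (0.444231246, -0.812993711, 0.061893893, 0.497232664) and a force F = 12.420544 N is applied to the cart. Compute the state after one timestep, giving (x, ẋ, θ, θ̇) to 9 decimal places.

(0.417428469, -0.536282123, 0.078286659, 0.195605670)

sinθ=0.061854383, cosθ=0.998085184
temp = (F + m·l·θ̇²·sinθ)/(M+m) = (12.420544 + 0.003392372)/1.721551 = 7.216711193
θ̈ = (g·sinθ − cosθ·temp)/(l·(4/3 − m·cos²θ/(M+m))) = -9.149083765
ẍ = temp − m·l·θ̈·cosθ/(M+m) = 8.393338617
Euler: x'=0.444231246+0.032968·-0.812993711=0.417428469, ẋ'=-0.812993711+0.032968·8.393338617=-0.536282123
       θ'=0.061893893+0.032968·0.497232664=0.078286659, θ̇'=0.497232664+0.032968·-9.149083765=0.195605670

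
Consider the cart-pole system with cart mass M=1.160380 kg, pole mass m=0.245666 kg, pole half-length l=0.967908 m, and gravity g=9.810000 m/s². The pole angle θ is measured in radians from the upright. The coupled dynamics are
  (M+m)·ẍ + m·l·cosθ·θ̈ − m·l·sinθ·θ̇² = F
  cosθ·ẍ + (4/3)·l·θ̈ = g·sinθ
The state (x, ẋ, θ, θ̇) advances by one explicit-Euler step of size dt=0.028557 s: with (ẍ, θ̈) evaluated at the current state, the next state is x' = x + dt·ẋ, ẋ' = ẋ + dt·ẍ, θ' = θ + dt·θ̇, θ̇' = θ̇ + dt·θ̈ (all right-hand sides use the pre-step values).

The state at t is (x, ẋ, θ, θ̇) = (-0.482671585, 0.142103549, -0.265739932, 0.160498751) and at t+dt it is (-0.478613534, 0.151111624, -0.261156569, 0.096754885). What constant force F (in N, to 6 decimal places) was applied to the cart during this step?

F = -0.067003 N

ẍ = (ẋ'−ẋ)/dt = (0.151111624−0.142103549)/0.028557 = 0.315442
θ̈ = (θ̇'−θ̇)/dt = (0.096754885−0.160498751)/0.028557 = -2.232163
sinθ=-0.262623, cosθ=0.964898
F = (M+m)·ẍ + m·l·cosθ·θ̈ − m·l·sinθ·θ̇² = 0.443526 + -0.512137 − -0.001609 = -0.067003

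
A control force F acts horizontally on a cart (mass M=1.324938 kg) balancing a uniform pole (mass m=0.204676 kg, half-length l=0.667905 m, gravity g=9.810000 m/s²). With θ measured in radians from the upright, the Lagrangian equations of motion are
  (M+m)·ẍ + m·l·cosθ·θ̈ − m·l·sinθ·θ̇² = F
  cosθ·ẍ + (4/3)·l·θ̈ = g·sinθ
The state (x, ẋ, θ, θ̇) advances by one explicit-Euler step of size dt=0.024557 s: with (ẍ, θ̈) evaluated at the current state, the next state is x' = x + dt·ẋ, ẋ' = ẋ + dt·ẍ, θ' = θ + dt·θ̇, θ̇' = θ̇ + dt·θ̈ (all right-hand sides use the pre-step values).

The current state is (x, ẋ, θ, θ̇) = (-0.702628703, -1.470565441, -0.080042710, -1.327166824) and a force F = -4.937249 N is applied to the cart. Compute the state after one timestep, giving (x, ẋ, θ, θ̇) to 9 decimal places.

sinθ=-0.079957267, cosθ=0.996798292
temp = (F + m·l·θ̇²·sinθ)/(M+m) = (-4.937249 + -0.019252653)/1.529614 = -3.240361067
θ̈ = (g·sinθ − cosθ·temp)/(l·(4/3 − m·cos²θ/(M+m))) = 3.050373488
ẍ = temp − m·l·θ̈·cosθ/(M+m) = -3.512105133
Euler: x'=-0.702628703+0.024557·-1.470565441=-0.738741379, ẋ'=-1.470565441+0.024557·-3.512105133=-1.556812207
       θ'=-0.080042710+0.024557·-1.327166824=-0.112633946, θ̇'=-1.327166824+0.024557·3.050373488=-1.252258802

(-0.738741379, -1.556812207, -0.112633946, -1.252258802)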